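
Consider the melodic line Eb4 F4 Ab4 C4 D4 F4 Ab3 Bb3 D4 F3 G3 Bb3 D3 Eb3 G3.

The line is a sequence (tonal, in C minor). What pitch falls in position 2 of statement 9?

With 3-note cells, note 2 of each statement runs F4, D4, Bb3, G3, Eb3.
Each moves down a 3rd. Continuing: C3 → Ab2 → F2 → D2.

D2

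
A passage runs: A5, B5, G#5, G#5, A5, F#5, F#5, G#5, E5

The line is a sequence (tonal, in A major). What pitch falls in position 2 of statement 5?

The unit is 3 notes. Position-2 pitches of the 3 shown cells: B5, A5, G#5.
Each moves down a 2nd. Continuing: F#5 → E5.

E5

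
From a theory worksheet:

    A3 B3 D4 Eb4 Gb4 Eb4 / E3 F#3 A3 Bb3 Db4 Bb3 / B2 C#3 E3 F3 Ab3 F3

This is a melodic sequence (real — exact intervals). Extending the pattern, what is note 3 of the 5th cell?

With 6-note cells, note 3 of each statement runs D4, A3, E3.
Carrying that down a 4th forward: B2 → F#2.

F#2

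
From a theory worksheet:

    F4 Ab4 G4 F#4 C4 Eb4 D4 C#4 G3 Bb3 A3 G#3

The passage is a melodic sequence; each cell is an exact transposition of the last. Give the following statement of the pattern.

Unit = 4 notes; the statements start on F4, C4, G3, moving down a 4th each time.
So cell 4 is D3 F3 E3 D#3.

D3 F3 E3 D#3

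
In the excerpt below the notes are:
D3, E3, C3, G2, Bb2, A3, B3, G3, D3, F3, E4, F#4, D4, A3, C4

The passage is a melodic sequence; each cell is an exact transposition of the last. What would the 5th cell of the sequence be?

F#5 G#5 E5 B4 D5

The 5-note cells begin on D3, A3, E4 — each up a 5th from the last.
Extending up a 5th: B4 → F#5.
So cell 5 is F#5 G#5 E5 B4 D5.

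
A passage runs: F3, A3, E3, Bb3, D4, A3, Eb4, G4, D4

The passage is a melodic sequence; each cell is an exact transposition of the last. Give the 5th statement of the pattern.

Unit = 3 notes; the statements start on F3, Bb3, Eb4, moving up a 4th each time.
Continuing the starts: Ab4 → Db5.
So cell 5 is Db5 F5 C5.

Db5 F5 C5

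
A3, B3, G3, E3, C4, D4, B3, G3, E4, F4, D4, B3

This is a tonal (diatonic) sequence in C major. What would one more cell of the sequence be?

With a 4-note motive the entries are A3, C4, E4, each up a 3rd from the previous.
Statement 4 starts on G4 and keeps the same diatonic contour: G4 A4 F4 D4.

G4 A4 F4 D4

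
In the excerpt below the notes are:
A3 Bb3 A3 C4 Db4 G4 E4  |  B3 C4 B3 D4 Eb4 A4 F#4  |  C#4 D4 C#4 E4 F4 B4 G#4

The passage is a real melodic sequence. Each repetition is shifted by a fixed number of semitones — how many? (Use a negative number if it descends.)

2

Taking 7-note groups, the heads are A3, B3, C#4: the pattern moves up a 2nd.
A3 to B3 spans +2 semitones.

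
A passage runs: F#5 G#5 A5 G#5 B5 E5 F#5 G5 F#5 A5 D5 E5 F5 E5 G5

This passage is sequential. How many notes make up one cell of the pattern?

There are 15 notes; a 5-note unit gives 3 cells:
F#5 G#5 A5 G#5 B5 | E5 F#5 G5 F#5 A5 | D5 E5 F5 E5 G5
That's a consistent down a 2nd shift per cell, and no other grouping gives one.

5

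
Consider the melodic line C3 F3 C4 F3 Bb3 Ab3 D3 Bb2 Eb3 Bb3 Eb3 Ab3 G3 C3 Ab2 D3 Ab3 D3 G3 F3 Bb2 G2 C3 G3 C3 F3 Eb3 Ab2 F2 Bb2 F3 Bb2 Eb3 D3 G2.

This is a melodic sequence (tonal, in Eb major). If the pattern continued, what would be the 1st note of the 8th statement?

C2

Grouping in 7s, the 1st note of each cell is C3, Bb2, Ab2, G2, F2.
Extending down a 2nd: Eb2 → D2 → C2.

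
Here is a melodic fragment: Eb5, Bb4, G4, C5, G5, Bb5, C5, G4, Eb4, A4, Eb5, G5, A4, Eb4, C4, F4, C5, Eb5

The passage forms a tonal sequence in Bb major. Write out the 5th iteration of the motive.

Taking 6-note groups, the heads are Eb5, C5, A4: the pattern moves down a 3rd.
Extending down a 3rd: F4 → D4.
From D4 the diatonic shape gives D4 A3 F3 Bb3 F4 A4.

D4 A3 F3 Bb3 F4 A4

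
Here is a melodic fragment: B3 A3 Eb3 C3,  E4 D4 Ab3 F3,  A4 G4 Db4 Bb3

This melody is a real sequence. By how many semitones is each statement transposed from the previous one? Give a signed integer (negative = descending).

Taking 4-note groups, the heads are B3, E4, A4: the pattern moves up a 4th.
B3→E4 is 64 − 59 = 5 semitones.

5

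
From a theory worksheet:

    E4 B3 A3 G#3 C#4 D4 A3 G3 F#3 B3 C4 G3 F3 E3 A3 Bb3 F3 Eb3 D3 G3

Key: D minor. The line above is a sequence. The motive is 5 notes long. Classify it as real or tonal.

Each cell has the same semitone pattern (-5, -2, -1, 5) — intervals are preserved exactly.
And B3 lies outside D minor, so the sequence is real rather than tonal.

real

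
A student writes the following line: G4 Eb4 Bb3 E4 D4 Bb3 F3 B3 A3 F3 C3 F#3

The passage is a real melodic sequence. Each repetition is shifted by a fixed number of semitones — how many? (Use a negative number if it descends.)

-5

Taking 4-note groups, the heads are G4, D4, A3: the pattern moves down a 4th.
G4 to D4 spans -5 semitones.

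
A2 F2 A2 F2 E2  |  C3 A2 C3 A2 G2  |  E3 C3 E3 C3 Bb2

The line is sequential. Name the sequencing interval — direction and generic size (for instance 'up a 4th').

Unit = 5 notes; the statements start on A2, C3, E3, moving up a 3rd each time.
A2 to C3 is up a 3rd.

up a 3rd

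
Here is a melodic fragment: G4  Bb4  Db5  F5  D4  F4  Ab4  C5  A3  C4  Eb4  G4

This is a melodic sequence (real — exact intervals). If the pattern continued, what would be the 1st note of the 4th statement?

Grouping in 4s, the 1st note of each cell is G4, D4, A3.
Each moves down a 4th; the next is E3.

E3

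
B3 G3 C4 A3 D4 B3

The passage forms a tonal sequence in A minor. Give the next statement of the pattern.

E4 C4

With a 2-note motive the entries are B3, C4, D4, each up a 2nd from the previous.
So cell 4 is E4 C4.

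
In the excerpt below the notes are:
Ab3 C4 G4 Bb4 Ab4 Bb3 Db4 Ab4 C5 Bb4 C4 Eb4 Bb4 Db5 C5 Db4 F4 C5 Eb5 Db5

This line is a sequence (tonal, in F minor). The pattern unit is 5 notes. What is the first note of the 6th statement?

The 5-note cells begin on Ab3, Bb3, C4, Db4 — each up a 2nd from the last.
Extending the heads up a 2nd: Eb4 → F4.

F4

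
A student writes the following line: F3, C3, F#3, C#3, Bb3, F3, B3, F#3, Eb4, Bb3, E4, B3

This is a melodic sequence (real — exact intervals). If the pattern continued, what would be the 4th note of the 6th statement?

D5

With 4-note cells, note 4 of each statement runs C#3, F#3, B3.
Each moves up a 4th. Continuing: E4 → A4 → D5.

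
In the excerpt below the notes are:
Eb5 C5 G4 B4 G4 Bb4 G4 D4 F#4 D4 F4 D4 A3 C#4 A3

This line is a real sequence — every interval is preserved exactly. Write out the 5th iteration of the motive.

The 5-note cells begin on Eb5, Bb4, F4 — each down a 4th from the last.
Extending down a 4th: C4 → G3.
From G3 the exact shape gives G3 E3 B2 D#3 B2.

G3 E3 B2 D#3 B2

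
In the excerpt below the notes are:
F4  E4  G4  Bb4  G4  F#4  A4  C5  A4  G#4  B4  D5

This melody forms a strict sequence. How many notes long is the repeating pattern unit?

4

There are 12 notes; a 4-note unit gives 3 cells:
F4 E4 G4 Bb4 | G4 F#4 A4 C5 | A4 G#4 B4 D5
Every group is a transposition up a 2nd of the one before; no shorter unit works.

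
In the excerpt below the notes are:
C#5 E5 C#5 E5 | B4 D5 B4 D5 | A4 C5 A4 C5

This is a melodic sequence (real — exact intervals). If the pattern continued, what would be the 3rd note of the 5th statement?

F4

Grouping in 4s, the 3rd note of each cell is C#5, B4, A4.
Each moves down a 2nd. Continuing: G4 → F4.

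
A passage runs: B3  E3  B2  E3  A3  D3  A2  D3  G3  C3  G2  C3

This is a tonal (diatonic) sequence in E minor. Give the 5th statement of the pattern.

Taking 4-note groups, the heads are B3, A3, G3: the pattern moves down a 2nd.
Extending down a 2nd: F#3 → E3.
Statement 5 starts on E3 and keeps the same diatonic contour: E3 A2 E2 A2.

E3 A2 E2 A2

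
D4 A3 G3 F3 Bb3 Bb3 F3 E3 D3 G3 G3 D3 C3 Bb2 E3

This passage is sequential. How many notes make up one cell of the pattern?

15 notes total. Splitting into 3 groups of 5:
D4 A3 G3 F3 Bb3 | Bb3 F3 E3 D3 G3 | G3 D3 C3 Bb2 E3
Every group is a transposition down a 3rd of the one before; no shorter unit works.

5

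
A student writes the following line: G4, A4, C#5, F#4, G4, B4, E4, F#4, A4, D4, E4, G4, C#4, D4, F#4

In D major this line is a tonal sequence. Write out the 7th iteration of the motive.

Unit = 3 notes; the statements start on G4, F#4, E4, D4, C#4, moving down a 2nd each time.
Extending down a 2nd: B3 → A3.
So cell 7 is A3 B3 D4.

A3 B3 D4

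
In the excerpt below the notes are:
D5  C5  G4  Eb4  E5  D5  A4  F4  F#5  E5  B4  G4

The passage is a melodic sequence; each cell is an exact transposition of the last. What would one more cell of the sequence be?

G#5 F#5 C#5 A4

The 4-note cells begin on D5, E5, F#5 — each up a 2nd from the last.
From G#5 the exact shape gives G#5 F#5 C#5 A4.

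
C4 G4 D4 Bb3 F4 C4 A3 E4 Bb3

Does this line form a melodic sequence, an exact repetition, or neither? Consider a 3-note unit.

sequence

Each 3-note cell is the previous one transposed down a 2nd.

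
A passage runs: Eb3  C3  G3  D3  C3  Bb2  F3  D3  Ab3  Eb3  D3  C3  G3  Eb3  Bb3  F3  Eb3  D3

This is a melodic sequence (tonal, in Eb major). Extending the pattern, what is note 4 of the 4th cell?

G3

The unit is 6 notes. Position-4 pitches of the 3 shown cells: D3, Eb3, F3.
From F3, up a 2nd gives G3.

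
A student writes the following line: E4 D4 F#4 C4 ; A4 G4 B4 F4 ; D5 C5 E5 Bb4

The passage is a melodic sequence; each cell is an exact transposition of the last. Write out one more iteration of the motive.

G5 F5 A5 Eb5

Unit = 4 notes; the statements start on E4, A4, D5, moving up a 4th each time.
Statement 4 starts on G5 and keeps the same exact contour: G5 F5 A5 Eb5.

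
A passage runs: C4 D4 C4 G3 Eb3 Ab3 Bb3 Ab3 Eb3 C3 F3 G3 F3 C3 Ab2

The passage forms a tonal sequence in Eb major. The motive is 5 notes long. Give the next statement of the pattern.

Unit = 5 notes; the statements start on C4, Ab3, F3, moving down a 3rd each time.
So cell 4 is D3 Eb3 D3 Ab2 F2.

D3 Eb3 D3 Ab2 F2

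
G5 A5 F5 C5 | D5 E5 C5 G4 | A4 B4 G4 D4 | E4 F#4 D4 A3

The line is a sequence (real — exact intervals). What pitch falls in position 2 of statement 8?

A#2

The unit is 4 notes. Position-2 pitches of the 4 shown cells: A5, E5, B4, F#4.
Extending down a 4th: C#4 → G#3 → D#3 → A#2.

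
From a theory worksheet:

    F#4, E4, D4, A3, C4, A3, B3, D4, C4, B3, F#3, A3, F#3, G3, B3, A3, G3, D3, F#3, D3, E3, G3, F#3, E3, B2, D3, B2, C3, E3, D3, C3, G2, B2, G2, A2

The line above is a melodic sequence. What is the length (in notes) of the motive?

35 notes total. Splitting into 5 groups of 7:
F#4 E4 D4 A3 C4 A3 B3 | D4 C4 B3 F#3 A3 F#3 G3 | B3 A3 G3 D3 F#3 D3 E3 | G3 F#3 E3 B2 D3 B2 C3 | E3 D3 C3 G2 B2 G2 A2
Each cell is the previous one down a 3rd — so the unit is 7 notes.

7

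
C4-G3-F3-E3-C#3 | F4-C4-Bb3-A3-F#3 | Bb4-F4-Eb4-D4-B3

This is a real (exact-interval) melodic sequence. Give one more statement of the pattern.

Unit = 5 notes; the statements start on C4, F4, Bb4, moving up a 4th each time.
Statement 4 starts on Eb5 and keeps the same exact contour: Eb5 Bb4 Ab4 G4 E4.

Eb5 Bb4 Ab4 G4 E4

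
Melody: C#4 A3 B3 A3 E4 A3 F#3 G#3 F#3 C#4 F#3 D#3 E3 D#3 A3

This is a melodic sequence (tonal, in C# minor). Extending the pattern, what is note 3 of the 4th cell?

C#3

The unit is 5 notes. Position-3 pitches of the 3 shown cells: B3, G#3, E3.
From E3, down a 3rd gives C#3.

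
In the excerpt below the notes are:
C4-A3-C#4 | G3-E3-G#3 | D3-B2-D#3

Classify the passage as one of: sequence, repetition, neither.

Each 3-note cell is the previous one transposed down a 4th.

sequence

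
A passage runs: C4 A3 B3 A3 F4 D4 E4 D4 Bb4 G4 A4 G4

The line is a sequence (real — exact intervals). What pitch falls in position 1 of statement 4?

Grouping in 4s, the 1st note of each cell is C4, F4, Bb4.
From Bb4, up a 4th gives Eb5.

Eb5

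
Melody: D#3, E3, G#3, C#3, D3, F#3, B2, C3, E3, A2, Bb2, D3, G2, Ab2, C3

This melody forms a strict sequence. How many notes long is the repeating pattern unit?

3

15 notes total. Splitting into 5 groups of 3:
D#3 E3 G#3 | C#3 D3 F#3 | B2 C3 E3 | A2 Bb2 D3 | G2 Ab2 C3
Every group is a transposition down a 2nd of the one before; no shorter unit works.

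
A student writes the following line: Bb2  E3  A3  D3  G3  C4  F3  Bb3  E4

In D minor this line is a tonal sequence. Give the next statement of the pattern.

A3 D4 G4

Taking 3-note groups, the heads are Bb2, D3, F3: the pattern moves up a 3rd.
So cell 4 is A3 D4 G4.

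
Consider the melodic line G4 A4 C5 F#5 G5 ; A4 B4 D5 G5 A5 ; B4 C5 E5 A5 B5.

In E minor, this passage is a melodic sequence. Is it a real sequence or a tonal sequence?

tonal

Every note is diatonic to E minor.
Cell 1 has +6 semitones from note 3 to 4, but cell 2 has +5 — the interval quality changes while the contour stays the same, which is the hallmark of a tonal sequence.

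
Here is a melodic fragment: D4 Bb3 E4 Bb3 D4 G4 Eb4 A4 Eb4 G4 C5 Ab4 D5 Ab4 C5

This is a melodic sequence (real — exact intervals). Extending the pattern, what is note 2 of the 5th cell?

Grouping in 5s, the 2nd note of each cell is Bb3, Eb4, Ab4.
Each moves up a 4th. Continuing: Db5 → Gb5.

Gb5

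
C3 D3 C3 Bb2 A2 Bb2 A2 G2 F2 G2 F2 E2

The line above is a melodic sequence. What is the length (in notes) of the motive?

Try groups of 4 (3 cells in 12 notes):
C3 D3 C3 Bb2 | A2 Bb2 A2 G2 | F2 G2 F2 E2
Every group is a transposition down a 3rd of the one before; no shorter unit works.

4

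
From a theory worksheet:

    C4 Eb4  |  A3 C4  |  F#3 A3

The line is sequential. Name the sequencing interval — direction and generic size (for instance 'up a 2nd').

Taking 2-note groups, the heads are C4, A3, F#3: the pattern moves down a 3rd.
From C4 to A3: down a 3rd.

down a 3rd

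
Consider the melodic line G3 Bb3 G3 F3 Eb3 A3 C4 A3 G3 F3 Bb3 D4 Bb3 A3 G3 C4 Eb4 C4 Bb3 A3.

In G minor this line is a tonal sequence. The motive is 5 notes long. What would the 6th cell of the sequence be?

Taking 5-note groups, the heads are G3, A3, Bb3, C4: the pattern moves up a 2nd.
Continuing the starts: D4 → Eb4.
Statement 6 starts on Eb4 and keeps the same diatonic contour: Eb4 G4 Eb4 D4 C4.

Eb4 G4 Eb4 D4 C4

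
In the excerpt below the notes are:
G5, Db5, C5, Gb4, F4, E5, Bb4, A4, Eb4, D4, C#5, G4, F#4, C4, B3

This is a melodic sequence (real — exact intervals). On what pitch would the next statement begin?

A#4

Unit = 5 notes; the statements start on G5, E5, C#5, moving down a 3rd each time.
One more step down a 3rd gives A#4.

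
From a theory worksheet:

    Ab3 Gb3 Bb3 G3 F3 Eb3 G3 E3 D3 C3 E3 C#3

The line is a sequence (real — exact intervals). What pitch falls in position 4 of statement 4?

The unit is 4 notes. Position-4 pitches of the 3 shown cells: G3, E3, C#3.
One more down a 3rd gives A#2.

A#2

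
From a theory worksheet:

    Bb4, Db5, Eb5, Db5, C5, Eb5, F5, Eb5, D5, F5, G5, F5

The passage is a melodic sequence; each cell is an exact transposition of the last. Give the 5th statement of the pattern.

F#5 A5 B5 A5

With a 4-note motive the entries are Bb4, C5, D5, each up a 2nd from the previous.
Extending up a 2nd: E5 → F#5.
So cell 5 is F#5 A5 B5 A5.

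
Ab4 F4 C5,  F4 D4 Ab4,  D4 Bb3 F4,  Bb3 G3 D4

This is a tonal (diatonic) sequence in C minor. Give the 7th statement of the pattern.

With a 3-note motive the entries are Ab4, F4, D4, Bb3, each down a 3rd from the previous.
Carrying on: G3 → Eb3 → C3.
From C3 the diatonic shape gives C3 Ab2 Eb3.

C3 Ab2 Eb3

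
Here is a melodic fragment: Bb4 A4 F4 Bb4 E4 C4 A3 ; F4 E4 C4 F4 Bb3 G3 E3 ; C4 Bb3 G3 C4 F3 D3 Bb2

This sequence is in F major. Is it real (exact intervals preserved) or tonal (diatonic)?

tonal

Every note is diatonic to F major.
Cell 1 has -6 semitones from note 4 to 5, but cell 2 has -7 — the interval quality changes while the contour stays the same, which is the hallmark of a tonal sequence.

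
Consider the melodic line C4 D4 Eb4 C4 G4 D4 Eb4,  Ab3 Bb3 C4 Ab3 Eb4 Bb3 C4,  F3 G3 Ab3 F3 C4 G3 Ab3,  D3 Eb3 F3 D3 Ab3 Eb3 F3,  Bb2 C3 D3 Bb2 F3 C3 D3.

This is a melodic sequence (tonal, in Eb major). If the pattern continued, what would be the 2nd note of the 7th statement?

Grouping in 7s, the 2nd note of each cell is D4, Bb3, G3, Eb3, C3.
Carrying that down a 3rd forward: Ab2 → F2.

F2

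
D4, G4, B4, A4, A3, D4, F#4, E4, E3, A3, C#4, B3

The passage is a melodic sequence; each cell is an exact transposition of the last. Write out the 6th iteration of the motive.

Taking 4-note groups, the heads are D4, A3, E3: the pattern moves down a 4th.
Extending down a 4th: B2 → F#2 → C#2.
From C#2 the exact shape gives C#2 F#2 A#2 G#2.

C#2 F#2 A#2 G#2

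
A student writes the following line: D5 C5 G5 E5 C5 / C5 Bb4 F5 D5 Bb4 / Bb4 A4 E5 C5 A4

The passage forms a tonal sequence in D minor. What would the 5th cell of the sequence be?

Unit = 5 notes; the statements start on D5, C5, Bb4, moving down a 2nd each time.
Carrying on: A4 → G4.
So cell 5 is G4 F4 C5 A4 F4.

G4 F4 C5 A4 F4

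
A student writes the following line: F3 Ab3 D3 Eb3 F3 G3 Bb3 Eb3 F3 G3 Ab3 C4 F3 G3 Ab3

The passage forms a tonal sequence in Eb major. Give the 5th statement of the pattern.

C4 Eb4 Ab3 Bb3 C4

The 5-note cells begin on F3, G3, Ab3 — each up a 2nd from the last.
Carrying on: Bb3 → C4.
So cell 5 is C4 Eb4 Ab3 Bb3 C4.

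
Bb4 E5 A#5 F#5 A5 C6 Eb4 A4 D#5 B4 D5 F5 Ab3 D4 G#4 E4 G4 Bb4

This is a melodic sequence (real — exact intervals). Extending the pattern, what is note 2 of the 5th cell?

With 6-note cells, note 2 of each statement runs E5, A4, D4.
Extending down a 5th: G3 → C3.

C3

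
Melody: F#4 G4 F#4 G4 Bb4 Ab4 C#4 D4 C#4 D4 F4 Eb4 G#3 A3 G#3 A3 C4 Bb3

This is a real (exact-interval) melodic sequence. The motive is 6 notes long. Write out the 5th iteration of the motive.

A#2 B2 A#2 B2 D3 C3

The 6-note cells begin on F#4, C#4, G#3 — each down a 4th from the last.
Continuing the starts: D#3 → A#2.
Statement 5 starts on A#2 and keeps the same exact contour: A#2 B2 A#2 B2 D3 C3.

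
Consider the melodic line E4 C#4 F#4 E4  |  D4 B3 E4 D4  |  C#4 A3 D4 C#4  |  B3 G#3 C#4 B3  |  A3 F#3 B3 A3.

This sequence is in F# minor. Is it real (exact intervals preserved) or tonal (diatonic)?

tonal

Every note is diatonic to F# minor.
Cell 1 has -3 semitones from note 1 to 2, but cell 3 has -4 — the interval quality changes while the contour stays the same, which is the hallmark of a tonal sequence.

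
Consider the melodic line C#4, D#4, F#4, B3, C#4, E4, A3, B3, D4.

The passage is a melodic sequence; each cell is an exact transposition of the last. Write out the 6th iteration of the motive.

With a 3-note motive the entries are C#4, B3, A3, each down a 2nd from the previous.
Continuing the starts: G3 → F3 → Eb3.
From Eb3 the exact shape gives Eb3 F3 Ab3.

Eb3 F3 Ab3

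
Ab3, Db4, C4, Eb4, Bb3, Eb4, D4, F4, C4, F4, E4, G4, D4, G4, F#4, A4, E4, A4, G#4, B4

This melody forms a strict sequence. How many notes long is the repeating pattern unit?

Try groups of 4 (5 cells in 20 notes):
Ab3 Db4 C4 Eb4 | Bb3 Eb4 D4 F4 | C4 F4 E4 G4 | D4 G4 F#4 A4 | E4 A4 G#4 B4
Each cell is the previous one up a 2nd — so the unit is 4 notes.

4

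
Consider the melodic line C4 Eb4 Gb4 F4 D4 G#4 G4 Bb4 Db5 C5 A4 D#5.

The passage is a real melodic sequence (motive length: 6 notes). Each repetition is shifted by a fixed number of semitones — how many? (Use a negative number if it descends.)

With a 6-note motive the entries are C4, G4, each up a 5th from the previous.
Counting half-steps from C4 to G4: 7.

7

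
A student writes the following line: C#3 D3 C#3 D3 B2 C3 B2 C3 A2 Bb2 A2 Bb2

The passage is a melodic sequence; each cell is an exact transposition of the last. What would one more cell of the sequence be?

Taking 4-note groups, the heads are C#3, B2, A2: the pattern moves down a 2nd.
Statement 4 starts on G2 and keeps the same exact contour: G2 Ab2 G2 Ab2.

G2 Ab2 G2 Ab2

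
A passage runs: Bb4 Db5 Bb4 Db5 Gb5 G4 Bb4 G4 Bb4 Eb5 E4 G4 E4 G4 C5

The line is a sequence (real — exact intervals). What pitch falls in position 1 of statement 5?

A#3

Grouping in 5s, the 1st note of each cell is Bb4, G4, E4.
Carrying that down a 3rd forward: C#4 → A#3.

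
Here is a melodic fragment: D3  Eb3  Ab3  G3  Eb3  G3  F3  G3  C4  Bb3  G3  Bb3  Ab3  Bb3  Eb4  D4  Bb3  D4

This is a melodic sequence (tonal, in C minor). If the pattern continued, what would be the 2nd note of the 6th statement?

Grouping in 6s, the 2nd note of each cell is Eb3, G3, Bb3.
Extending up a 3rd: D4 → F4 → Ab4.

Ab4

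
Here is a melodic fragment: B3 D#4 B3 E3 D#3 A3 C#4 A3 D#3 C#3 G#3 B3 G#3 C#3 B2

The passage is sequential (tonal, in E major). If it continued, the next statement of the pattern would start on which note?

Unit = 5 notes; the statements start on B3, A3, G#3, moving down a 2nd each time.
One more step down a 2nd gives F#3.

F#3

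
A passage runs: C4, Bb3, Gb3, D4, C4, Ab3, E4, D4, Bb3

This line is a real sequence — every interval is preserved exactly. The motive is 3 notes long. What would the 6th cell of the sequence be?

Taking 3-note groups, the heads are C4, D4, E4: the pattern moves up a 2nd.
Carrying on: F#4 → G#4 → A#4.
Statement 6 starts on A#4 and keeps the same exact contour: A#4 G#4 E4.

A#4 G#4 E4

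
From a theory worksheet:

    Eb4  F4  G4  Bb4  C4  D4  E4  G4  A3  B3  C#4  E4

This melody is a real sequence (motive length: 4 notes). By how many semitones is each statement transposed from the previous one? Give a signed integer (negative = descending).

-3

The 4-note cells begin on Eb4, C4, A3 — each down a 3rd from the last.
Eb4 to C4 spans -3 semitones.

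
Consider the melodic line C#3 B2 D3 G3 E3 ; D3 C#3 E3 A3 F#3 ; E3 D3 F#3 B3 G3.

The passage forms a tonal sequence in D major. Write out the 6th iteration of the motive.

A3 G3 B3 E4 C#4

With a 5-note motive the entries are C#3, D3, E3, each up a 2nd from the previous.
Carrying on: F#3 → G3 → A3.
Statement 6 starts on A3 and keeps the same diatonic contour: A3 G3 B3 E4 C#4.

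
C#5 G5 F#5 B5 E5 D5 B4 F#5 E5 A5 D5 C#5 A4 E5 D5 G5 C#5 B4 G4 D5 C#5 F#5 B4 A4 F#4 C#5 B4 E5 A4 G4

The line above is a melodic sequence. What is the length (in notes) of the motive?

6

There are 30 notes; a 6-note unit gives 5 cells:
C#5 G5 F#5 B5 E5 D5 | B4 F#5 E5 A5 D5 C#5 | A4 E5 D5 G5 C#5 B4 | G4 D5 C#5 F#5 B4 A4 | F#4 C#5 B4 E5 A4 G4
Each cell is the previous one down a 2nd — so the unit is 6 notes.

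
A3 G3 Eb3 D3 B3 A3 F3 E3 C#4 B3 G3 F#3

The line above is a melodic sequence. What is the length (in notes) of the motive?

12 notes total. Splitting into 3 groups of 4:
A3 G3 Eb3 D3 | B3 A3 F3 E3 | C#4 B3 G3 F#3
Each cell is the previous one up a 2nd — so the unit is 4 notes.

4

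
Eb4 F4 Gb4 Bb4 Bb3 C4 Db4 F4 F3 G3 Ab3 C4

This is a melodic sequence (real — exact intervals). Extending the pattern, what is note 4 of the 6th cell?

Grouping in 4s, the 4th note of each cell is Bb4, F4, C4.
Carrying that down a 4th forward: G3 → D3 → A2.

A2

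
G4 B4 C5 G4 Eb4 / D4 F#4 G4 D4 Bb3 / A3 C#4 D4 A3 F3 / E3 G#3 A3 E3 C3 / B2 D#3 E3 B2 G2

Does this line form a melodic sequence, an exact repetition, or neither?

sequence

Each 5-note cell is the previous one transposed down a 4th.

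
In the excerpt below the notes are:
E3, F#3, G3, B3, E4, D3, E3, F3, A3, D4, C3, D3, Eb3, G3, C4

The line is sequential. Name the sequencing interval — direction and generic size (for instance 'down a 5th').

down a 2nd

With a 5-note motive the entries are E3, D3, C3, each down a 2nd from the previous.
From E3 to D3: down a 2nd.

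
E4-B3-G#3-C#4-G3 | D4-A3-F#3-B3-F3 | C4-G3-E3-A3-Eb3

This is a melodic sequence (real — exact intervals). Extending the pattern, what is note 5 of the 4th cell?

Db3

The unit is 5 notes. Position-5 pitches of the 3 shown cells: G3, F3, Eb3.
Each moves down a 2nd; the next is Db3.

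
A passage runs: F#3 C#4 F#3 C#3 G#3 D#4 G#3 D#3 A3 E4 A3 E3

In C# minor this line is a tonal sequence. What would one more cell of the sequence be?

The 4-note cells begin on F#3, G#3, A3 — each up a 2nd from the last.
Statement 4 starts on B3 and keeps the same diatonic contour: B3 F#4 B3 F#3.

B3 F#4 B3 F#3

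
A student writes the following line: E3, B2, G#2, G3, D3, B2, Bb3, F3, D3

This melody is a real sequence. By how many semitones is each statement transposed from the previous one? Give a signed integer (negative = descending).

3

The 3-note cells begin on E3, G3, Bb3 — each up a 3rd from the last.
E3 to G3 spans +3 semitones.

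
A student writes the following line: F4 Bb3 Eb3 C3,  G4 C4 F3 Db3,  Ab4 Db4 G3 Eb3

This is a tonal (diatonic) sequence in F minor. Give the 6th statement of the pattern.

With a 4-note motive the entries are F4, G4, Ab4, each up a 2nd from the previous.
Extending up a 2nd: Bb4 → C5 → Db5.
Statement 6 starts on Db5 and keeps the same diatonic contour: Db5 G4 C4 Ab3.

Db5 G4 C4 Ab3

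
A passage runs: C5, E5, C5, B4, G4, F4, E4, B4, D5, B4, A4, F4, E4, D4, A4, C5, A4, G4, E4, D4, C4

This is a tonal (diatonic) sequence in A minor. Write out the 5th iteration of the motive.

F4 A4 F4 E4 C4 B3 A3

The 7-note cells begin on C5, B4, A4 — each down a 2nd from the last.
Extending down a 2nd: G4 → F4.
So cell 5 is F4 A4 F4 E4 C4 B3 A3.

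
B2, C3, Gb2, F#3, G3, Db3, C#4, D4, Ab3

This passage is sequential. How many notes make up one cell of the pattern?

3

There are 9 notes; a 3-note unit gives 3 cells:
B2 C3 Gb2 | F#3 G3 Db3 | C#4 D4 Ab3
Each cell is the previous one up a 5th — so the unit is 3 notes.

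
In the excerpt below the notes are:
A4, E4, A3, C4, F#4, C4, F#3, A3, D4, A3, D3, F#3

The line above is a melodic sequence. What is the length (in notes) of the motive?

4

12 notes total. Splitting into 3 groups of 4:
A4 E4 A3 C4 | F#4 C4 F#3 A3 | D4 A3 D3 F#3
That's a consistent down a 3rd shift per cell, and no other grouping gives one.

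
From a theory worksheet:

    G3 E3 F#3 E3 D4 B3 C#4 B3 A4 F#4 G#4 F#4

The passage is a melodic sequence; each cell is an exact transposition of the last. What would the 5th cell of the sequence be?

With a 4-note motive the entries are G3, D4, A4, each up a 5th from the previous.
Continuing the starts: E5 → B5.
Statement 5 starts on B5 and keeps the same exact contour: B5 G#5 A#5 G#5.

B5 G#5 A#5 G#5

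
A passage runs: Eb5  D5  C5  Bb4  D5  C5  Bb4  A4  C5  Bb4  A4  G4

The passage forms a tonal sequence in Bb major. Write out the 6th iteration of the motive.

Unit = 4 notes; the statements start on Eb5, D5, C5, moving down a 2nd each time.
Extending down a 2nd: Bb4 → A4 → G4.
So cell 6 is G4 F4 Eb4 D4.

G4 F4 Eb4 D4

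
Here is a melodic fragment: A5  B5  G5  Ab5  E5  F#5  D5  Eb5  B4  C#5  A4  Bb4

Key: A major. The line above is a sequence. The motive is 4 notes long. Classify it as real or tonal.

Each cell has the same semitone pattern (2, -4, 1) — intervals are preserved exactly.
And G5 lies outside A major, so the sequence is real rather than tonal.

real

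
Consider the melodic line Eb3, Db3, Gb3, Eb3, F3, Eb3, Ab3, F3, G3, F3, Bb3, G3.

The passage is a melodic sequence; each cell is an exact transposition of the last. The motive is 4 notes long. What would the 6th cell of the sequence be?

With a 4-note motive the entries are Eb3, F3, G3, each up a 2nd from the previous.
Continuing the starts: A3 → B3 → C#4.
Statement 6 starts on C#4 and keeps the same exact contour: C#4 B3 E4 C#4.

C#4 B3 E4 C#4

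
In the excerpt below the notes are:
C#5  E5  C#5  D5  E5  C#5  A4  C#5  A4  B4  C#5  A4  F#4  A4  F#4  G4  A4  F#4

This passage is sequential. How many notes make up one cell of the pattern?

6

There are 18 notes; a 6-note unit gives 3 cells:
C#5 E5 C#5 D5 E5 C#5 | A4 C#5 A4 B4 C#5 A4 | F#4 A4 F#4 G4 A4 F#4
Every group is a transposition down a 3rd of the one before; no shorter unit works.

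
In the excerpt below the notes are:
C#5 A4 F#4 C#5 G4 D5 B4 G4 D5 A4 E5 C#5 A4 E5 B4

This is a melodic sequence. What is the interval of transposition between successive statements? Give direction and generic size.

With a 5-note motive the entries are C#5, D5, E5, each up a 2nd from the previous.
From C#5 to D5: up a 2nd.

up a 2nd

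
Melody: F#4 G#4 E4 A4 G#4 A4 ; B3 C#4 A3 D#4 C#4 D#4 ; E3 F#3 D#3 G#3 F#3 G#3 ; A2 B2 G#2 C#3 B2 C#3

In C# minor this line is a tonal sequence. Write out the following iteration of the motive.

Unit = 6 notes; the statements start on F#4, B3, E3, A2, moving down a 5th each time.
From D#2 the diatonic shape gives D#2 E2 C#2 F#2 E2 F#2.

D#2 E2 C#2 F#2 E2 F#2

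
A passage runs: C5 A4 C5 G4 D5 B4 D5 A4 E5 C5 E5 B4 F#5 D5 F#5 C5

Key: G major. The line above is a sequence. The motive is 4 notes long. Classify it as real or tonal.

tonal

Every note is diatonic to G major.
Cell 1 has -3 semitones from note 1 to 2, but cell 3 has -4 — the interval quality changes while the contour stays the same, which is the hallmark of a tonal sequence.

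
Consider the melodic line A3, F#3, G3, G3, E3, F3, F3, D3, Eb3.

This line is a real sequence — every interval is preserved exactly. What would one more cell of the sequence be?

Unit = 3 notes; the statements start on A3, G3, F3, moving down a 2nd each time.
From Eb3 the exact shape gives Eb3 C3 Db3.

Eb3 C3 Db3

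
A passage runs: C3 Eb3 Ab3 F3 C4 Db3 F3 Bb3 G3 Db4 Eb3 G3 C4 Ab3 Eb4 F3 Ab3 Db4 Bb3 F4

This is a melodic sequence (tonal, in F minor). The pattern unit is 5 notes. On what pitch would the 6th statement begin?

Ab3

Taking 5-note groups, the heads are C3, Db3, Eb3, F3: the pattern moves up a 2nd.
Continuing: G3 → Ab3. Statement 6 starts on Ab3.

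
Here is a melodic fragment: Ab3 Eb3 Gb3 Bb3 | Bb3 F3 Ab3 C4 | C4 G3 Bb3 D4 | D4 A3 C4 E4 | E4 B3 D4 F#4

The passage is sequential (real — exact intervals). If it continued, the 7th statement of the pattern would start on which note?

G#4

With a 4-note motive the entries are Ab3, Bb3, C4, D4, E4, each up a 2nd from the previous.
Extending the heads up a 2nd: F#4 → G#4.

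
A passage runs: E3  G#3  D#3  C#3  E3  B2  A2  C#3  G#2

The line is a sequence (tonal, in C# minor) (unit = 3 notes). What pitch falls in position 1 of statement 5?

D#2

The unit is 3 notes. Position-1 pitches of the 3 shown cells: E3, C#3, A2.
Carrying that down a 3rd forward: F#2 → D#2.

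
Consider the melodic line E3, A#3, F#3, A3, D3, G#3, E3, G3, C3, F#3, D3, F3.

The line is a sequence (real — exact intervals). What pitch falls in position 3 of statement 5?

Bb2

Grouping in 4s, the 3rd note of each cell is F#3, E3, D3.
Extending down a 2nd: C3 → Bb2.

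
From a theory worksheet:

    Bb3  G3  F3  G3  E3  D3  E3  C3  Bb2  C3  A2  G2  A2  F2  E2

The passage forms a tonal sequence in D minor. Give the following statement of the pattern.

F2 D2 C2

The 3-note cells begin on Bb3, G3, E3, C3, A2 — each down a 3rd from the last.
Statement 6 starts on F2 and keeps the same diatonic contour: F2 D2 C2.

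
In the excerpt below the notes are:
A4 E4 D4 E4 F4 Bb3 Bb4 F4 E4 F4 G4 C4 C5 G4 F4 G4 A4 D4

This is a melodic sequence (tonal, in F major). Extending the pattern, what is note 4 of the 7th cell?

The unit is 6 notes. Position-4 pitches of the 3 shown cells: E4, F4, G4.
Carrying that up a 2nd forward: A4 → Bb4 → C5 → D5.

D5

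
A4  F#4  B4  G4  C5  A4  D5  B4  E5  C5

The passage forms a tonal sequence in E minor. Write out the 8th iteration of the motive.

The 2-note cells begin on A4, B4, C5, D5, E5 — each up a 2nd from the last.
Continuing the starts: F#5 → G5 → A5.
From A5 the diatonic shape gives A5 F#5.

A5 F#5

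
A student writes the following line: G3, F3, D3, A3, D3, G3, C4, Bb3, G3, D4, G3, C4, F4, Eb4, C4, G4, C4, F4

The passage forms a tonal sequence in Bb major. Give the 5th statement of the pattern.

Eb5 D5 Bb4 F5 Bb4 Eb5

Taking 6-note groups, the heads are G3, C4, F4: the pattern moves up a 4th.
Continuing the starts: Bb4 → Eb5.
Statement 5 starts on Eb5 and keeps the same diatonic contour: Eb5 D5 Bb4 F5 Bb4 Eb5.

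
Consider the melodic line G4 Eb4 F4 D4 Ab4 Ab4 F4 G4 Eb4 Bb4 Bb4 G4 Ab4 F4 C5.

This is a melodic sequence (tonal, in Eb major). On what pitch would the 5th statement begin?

Taking 5-note groups, the heads are G4, Ab4, Bb4: the pattern moves up a 2nd.
Extending the heads up a 2nd: C5 → D5.

D5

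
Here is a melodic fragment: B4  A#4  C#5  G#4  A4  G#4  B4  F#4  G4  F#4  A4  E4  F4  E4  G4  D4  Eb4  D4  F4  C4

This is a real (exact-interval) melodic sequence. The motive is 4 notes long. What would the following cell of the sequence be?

Db4 C4 Eb4 Bb3

With a 4-note motive the entries are B4, A4, G4, F4, Eb4, each down a 2nd from the previous.
Statement 6 starts on Db4 and keeps the same exact contour: Db4 C4 Eb4 Bb3.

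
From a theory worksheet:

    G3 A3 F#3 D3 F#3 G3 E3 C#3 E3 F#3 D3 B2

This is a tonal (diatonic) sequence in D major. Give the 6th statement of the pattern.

B2 C#3 A2 F#2

With a 4-note motive the entries are G3, F#3, E3, each down a 2nd from the previous.
Extending down a 2nd: D3 → C#3 → B2.
From B2 the diatonic shape gives B2 C#3 A2 F#2.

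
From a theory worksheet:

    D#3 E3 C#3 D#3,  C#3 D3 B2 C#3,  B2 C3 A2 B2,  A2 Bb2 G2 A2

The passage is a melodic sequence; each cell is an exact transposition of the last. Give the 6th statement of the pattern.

Taking 4-note groups, the heads are D#3, C#3, B2, A2: the pattern moves down a 2nd.
Continuing the starts: G2 → F2.
So cell 6 is F2 Gb2 Eb2 F2.

F2 Gb2 Eb2 F2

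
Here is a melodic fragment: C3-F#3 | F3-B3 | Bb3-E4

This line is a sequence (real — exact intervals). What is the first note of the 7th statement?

Gb5

With a 2-note motive the entries are C3, F3, Bb3, each up a 4th from the previous.
Continuing: Eb4 → Ab4 → Db5 → Gb5. Statement 7 starts on Gb5.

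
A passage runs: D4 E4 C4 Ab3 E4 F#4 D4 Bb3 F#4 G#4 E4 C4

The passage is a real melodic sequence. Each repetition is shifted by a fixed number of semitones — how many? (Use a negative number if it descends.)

With a 4-note motive the entries are D4, E4, F#4, each up a 2nd from the previous.
D4 to E4 spans +2 semitones.

2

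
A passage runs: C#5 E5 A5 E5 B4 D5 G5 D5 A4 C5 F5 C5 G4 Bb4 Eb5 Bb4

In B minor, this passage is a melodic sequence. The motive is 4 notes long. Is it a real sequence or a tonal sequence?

real

Each cell has the same semitone pattern (3, 5, -5) — intervals are preserved exactly.
And C5 lies outside B minor, so the sequence is real rather than tonal.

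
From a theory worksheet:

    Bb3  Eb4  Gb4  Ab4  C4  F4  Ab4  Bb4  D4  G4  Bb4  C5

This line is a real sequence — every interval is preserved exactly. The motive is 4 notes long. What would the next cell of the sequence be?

E4 A4 C5 D5

Taking 4-note groups, the heads are Bb3, C4, D4: the pattern moves up a 2nd.
So cell 4 is E4 A4 C5 D5.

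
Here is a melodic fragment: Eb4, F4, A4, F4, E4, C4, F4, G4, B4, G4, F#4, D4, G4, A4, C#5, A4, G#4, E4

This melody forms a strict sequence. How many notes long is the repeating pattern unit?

18 notes total. Splitting into 3 groups of 6:
Eb4 F4 A4 F4 E4 C4 | F4 G4 B4 G4 F#4 D4 | G4 A4 C#5 A4 G#4 E4
Each cell is the previous one up a 2nd — so the unit is 6 notes.

6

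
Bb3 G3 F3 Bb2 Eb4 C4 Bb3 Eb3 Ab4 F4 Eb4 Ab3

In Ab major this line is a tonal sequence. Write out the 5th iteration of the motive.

G5 Eb5 Db5 G4

With a 4-note motive the entries are Bb3, Eb4, Ab4, each up a 4th from the previous.
Carrying on: Db5 → G5.
From G5 the diatonic shape gives G5 Eb5 Db5 G4.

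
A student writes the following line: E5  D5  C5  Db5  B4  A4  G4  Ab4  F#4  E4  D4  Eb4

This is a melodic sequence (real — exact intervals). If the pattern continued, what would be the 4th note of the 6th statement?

C3

The unit is 4 notes. Position-4 pitches of the 3 shown cells: Db5, Ab4, Eb4.
Carrying that down a 4th forward: Bb3 → F3 → C3.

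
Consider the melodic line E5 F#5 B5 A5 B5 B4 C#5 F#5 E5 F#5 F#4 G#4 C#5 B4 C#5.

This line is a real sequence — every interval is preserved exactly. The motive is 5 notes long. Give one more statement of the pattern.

Unit = 5 notes; the statements start on E5, B4, F#4, moving down a 4th each time.
From C#4 the exact shape gives C#4 D#4 G#4 F#4 G#4.

C#4 D#4 G#4 F#4 G#4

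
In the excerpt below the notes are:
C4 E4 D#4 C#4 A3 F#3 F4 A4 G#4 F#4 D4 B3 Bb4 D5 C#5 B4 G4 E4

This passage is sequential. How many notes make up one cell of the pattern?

18 notes total. Splitting into 3 groups of 6:
C4 E4 D#4 C#4 A3 F#3 | F4 A4 G#4 F#4 D4 B3 | Bb4 D5 C#5 B4 G4 E4
Every group is a transposition up a 4th of the one before; no shorter unit works.

6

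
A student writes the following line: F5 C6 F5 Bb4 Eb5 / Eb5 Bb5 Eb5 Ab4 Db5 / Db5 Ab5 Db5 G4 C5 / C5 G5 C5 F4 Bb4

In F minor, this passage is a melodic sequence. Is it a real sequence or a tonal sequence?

Every note is diatonic to F minor.
Cell 1 has -7 semitones from note 3 to 4, but cell 3 has -6 — the interval quality changes while the contour stays the same, which is the hallmark of a tonal sequence.

tonal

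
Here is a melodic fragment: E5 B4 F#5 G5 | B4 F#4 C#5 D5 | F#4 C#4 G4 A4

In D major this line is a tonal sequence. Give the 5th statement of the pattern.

Unit = 4 notes; the statements start on E5, B4, F#4, moving down a 4th each time.
Continuing the starts: C#4 → G3.
So cell 5 is G3 D3 A3 B3.

G3 D3 A3 B3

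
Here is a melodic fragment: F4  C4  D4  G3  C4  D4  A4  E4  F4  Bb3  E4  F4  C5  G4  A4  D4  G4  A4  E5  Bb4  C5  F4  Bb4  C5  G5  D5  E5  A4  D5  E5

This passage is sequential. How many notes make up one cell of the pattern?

Try groups of 6 (5 cells in 30 notes):
F4 C4 D4 G3 C4 D4 | A4 E4 F4 Bb3 E4 F4 | C5 G4 A4 D4 G4 A4 | E5 Bb4 C5 F4 Bb4 C5 | G5 D5 E5 A4 D5 E5
Each cell is the previous one up a 3rd — so the unit is 6 notes.

6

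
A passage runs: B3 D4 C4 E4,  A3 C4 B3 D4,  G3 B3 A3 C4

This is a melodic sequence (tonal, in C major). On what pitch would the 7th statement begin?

C3

Unit = 4 notes; the statements start on B3, A3, G3, moving down a 2nd each time.
Continuing: F3 → E3 → D3 → C3. Statement 7 starts on C3.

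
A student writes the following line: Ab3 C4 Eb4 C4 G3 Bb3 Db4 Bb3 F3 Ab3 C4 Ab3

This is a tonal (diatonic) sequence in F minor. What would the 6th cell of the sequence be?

C3 Eb3 G3 Eb3

With a 4-note motive the entries are Ab3, G3, F3, each down a 2nd from the previous.
Continuing the starts: Eb3 → Db3 → C3.
So cell 6 is C3 Eb3 G3 Eb3.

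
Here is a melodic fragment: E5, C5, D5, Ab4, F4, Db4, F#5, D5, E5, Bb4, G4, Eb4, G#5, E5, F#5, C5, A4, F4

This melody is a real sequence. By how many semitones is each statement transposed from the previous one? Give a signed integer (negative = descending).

2

Unit = 6 notes; the statements start on E5, F#5, G#5, moving up a 2nd each time.
E5 to F#5 spans +2 semitones.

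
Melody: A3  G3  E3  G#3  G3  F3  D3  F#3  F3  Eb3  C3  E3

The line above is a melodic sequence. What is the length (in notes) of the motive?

4

12 notes total. Splitting into 3 groups of 4:
A3 G3 E3 G#3 | G3 F3 D3 F#3 | F3 Eb3 C3 E3
Every group is a transposition down a 2nd of the one before; no shorter unit works.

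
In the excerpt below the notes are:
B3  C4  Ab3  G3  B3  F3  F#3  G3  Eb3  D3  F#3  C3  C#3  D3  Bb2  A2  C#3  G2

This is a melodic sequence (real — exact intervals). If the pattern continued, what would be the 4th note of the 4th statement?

With 6-note cells, note 4 of each statement runs G3, D3, A2.
One more down a 4th gives E2.

E2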